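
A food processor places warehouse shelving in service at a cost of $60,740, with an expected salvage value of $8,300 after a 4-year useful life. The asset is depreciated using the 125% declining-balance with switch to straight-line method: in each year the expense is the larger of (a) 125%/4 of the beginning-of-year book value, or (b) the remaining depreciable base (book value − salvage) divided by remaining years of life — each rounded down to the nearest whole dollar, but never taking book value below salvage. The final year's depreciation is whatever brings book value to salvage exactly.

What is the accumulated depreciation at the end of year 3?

Depreciable base = $60,740 − $8,300 = $52,440.
Year 1: DB = ⌊$60,740 × 125%/4⌋ = $18,981; SL = ⌊$52,440/4⌋ = $13,110 → take DB $18,981. Book value $41,759.
Year 2: DB = ⌊$41,759 × 125%/4⌋ = $13,049; SL = ⌊$33,459/3⌋ = $11,153 → take DB $13,049. Book value $28,710.
Year 3: DB = ⌊$28,710 × 125%/4⌋ = $8,971; SL = ⌊$20,410/2⌋ = $10,205 → take SL $10,205. Book value $18,505.
Accumulated through year 3 = $60,740 − $18,505 = $42,235.

$42,235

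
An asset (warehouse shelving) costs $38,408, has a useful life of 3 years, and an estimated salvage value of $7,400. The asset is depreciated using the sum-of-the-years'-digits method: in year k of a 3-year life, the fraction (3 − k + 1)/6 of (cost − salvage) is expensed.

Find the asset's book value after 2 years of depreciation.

Depreciable base = $38,408 − $7,400 = $31,008.
Sum of the years' digits = 3+2+1 = 6.
Year 1: $31,008 × 3/6 = $15,504. Book value $22,904.
Year 2: $31,008 × 2/6 = $10,336. Book value $12,568.

$12,568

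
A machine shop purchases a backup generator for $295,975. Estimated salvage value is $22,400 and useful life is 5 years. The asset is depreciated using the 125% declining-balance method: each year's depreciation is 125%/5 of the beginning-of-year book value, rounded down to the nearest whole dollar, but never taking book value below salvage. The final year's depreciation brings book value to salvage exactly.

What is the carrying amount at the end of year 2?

$166,487

Depreciable base = $295,975 − $22,400 = $273,575.
Year 1: ⌊$295,975 × 125%/5⌋ = $73,993. Book value $221,982.
Year 2: ⌊$221,982 × 125%/5⌋ = $55,495. Book value $166,487.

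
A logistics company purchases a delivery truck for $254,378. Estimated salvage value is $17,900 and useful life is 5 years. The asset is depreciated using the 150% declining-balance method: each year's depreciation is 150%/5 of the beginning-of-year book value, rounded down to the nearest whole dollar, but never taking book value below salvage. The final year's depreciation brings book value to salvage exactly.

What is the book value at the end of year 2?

Depreciable base = $254,378 − $17,900 = $236,478.
Year 1: ⌊$254,378 × 150%/5⌋ = $76,313. Book value $178,065.
Year 2: ⌊$178,065 × 150%/5⌋ = $53,419. Book value $124,646.

$124,646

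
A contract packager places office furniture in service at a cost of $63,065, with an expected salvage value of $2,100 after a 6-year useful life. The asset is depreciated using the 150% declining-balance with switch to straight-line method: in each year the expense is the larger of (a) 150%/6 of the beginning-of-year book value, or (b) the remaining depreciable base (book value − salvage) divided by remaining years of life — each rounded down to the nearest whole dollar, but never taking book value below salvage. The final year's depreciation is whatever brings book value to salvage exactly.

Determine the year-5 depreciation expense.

Depreciable base = $63,065 − $2,100 = $60,965.
Year 1: DB = ⌊$63,065 × 150%/6⌋ = $15,766; SL = ⌊$60,965/6⌋ = $10,160 → take DB $15,766. Book value $47,299.
Year 2: DB = ⌊$47,299 × 150%/6⌋ = $11,824; SL = ⌊$45,199/5⌋ = $9,039 → take DB $11,824. Book value $35,475.
Year 3: DB = ⌊$35,475 × 150%/6⌋ = $8,868; SL = ⌊$33,375/4⌋ = $8,343 → take DB $8,868. Book value $26,607.
Year 4: DB = ⌊$26,607 × 150%/6⌋ = $6,651; SL = ⌊$24,507/3⌋ = $8,169 → take SL $8,169. Book value $18,438.
Year 5: DB = ⌊$18,438 × 150%/6⌋ = $4,609; SL = ⌊$16,338/2⌋ = $8,169 → take SL $8,169. Book value $10,269.

$8,169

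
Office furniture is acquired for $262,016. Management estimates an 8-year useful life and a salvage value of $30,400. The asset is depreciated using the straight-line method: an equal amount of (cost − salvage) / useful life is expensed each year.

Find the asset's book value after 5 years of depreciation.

Depreciable base = $262,016 − $30,400 = $231,616.
Annual expense = $231,616 / 8 = $28,952.
End of year 1: book value $233,064.
End of year 2: book value $204,112.
End of year 3: book value $175,160.
End of year 4: book value $146,208.
End of year 5: book value $117,256.

$117,256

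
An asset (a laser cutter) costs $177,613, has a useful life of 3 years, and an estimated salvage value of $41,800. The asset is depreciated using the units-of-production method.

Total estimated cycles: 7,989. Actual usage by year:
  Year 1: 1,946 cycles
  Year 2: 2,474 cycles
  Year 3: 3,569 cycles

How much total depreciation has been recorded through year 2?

Depreciable base = $177,613 − $41,800 = $135,813.
Rate = $135,813 / 7,989 cycles = $17 per cycle.
Year 1: 1,946 × $17 = $33,082. Book value $144,531.
Year 2: 2,474 × $17 = $42,058. Book value $102,473.
Accumulated through year 2 = $177,613 − $102,473 = $75,140.

$75,140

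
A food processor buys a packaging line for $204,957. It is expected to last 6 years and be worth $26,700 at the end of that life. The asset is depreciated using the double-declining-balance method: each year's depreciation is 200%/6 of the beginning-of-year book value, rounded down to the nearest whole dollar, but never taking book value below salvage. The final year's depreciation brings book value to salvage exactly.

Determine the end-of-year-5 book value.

$26,991

Depreciable base = $204,957 − $26,700 = $178,257.
Year 1: ⌊$204,957 × 200%/6⌋ = $68,319. Book value $136,638.
Year 2: ⌊$136,638 × 200%/6⌋ = $45,546. Book value $91,092.
Year 3: ⌊$91,092 × 200%/6⌋ = $30,364. Book value $60,728.
Year 4: ⌊$60,728 × 200%/6⌋ = $20,242. Book value $40,486.
Year 5: ⌊$40,486 × 200%/6⌋ = $13,495. Book value $26,991.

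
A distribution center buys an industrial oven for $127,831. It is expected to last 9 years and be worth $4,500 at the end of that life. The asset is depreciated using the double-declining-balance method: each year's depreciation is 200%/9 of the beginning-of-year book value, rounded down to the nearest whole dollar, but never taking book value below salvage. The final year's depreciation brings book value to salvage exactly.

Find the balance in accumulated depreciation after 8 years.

Depreciable base = $127,831 − $4,500 = $123,331.
Year 1: ⌊$127,831 × 200%/9⌋ = $28,406. Book value $99,425.
Year 2: ⌊$99,425 × 200%/9⌋ = $22,094. Book value $77,331.
Year 3: ⌊$77,331 × 200%/9⌋ = $17,184. Book value $60,147.
Year 4: ⌊$60,147 × 200%/9⌋ = $13,366. Book value $46,781.
Year 5: ⌊$46,781 × 200%/9⌋ = $10,395. Book value $36,386.
Year 6: ⌊$36,386 × 200%/9⌋ = $8,085. Book value $28,301.
Year 7: ⌊$28,301 × 200%/9⌋ = $6,289. Book value $22,012.
Year 8: ⌊$22,012 × 200%/9⌋ = $4,891. Book value $17,121.
Accumulated through year 8 = $127,831 − $17,121 = $110,710.

$110,710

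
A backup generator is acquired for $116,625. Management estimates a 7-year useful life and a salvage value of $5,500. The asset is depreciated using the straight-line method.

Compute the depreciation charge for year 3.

Depreciable base = $116,625 − $5,500 = $111,125.
Annual expense = $111,125 / 7 = $15,875.

$15,875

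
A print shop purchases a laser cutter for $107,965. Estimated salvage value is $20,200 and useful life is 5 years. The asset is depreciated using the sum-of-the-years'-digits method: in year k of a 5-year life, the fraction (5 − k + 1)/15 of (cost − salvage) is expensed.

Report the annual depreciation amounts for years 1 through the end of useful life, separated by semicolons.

$29,255; $23,404; $17,553; $11,702; $5,851

Depreciable base = $107,965 − $20,200 = $87,765.
Sum of the years' digits = 5+4+3+2+1 = 15.
Year 1: $87,765 × 5/15 = $29,255. Book value $78,710.
Year 2: $87,765 × 4/15 = $23,404. Book value $55,306.
Year 3: $87,765 × 3/15 = $17,553. Book value $37,753.
Year 4: $87,765 × 2/15 = $11,702. Book value $26,051.
Year 5: $87,765 × 1/15 = $5,851. Book value $20,200.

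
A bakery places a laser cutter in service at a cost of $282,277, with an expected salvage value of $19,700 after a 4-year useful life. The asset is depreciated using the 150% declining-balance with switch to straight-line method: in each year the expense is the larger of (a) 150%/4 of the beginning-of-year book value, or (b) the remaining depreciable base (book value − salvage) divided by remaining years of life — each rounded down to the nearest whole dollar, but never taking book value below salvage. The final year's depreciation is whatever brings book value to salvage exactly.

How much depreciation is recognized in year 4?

$45,283

Depreciable base = $282,277 − $19,700 = $262,577.
Year 1: DB = ⌊$282,277 × 150%/4⌋ = $105,853; SL = ⌊$262,577/4⌋ = $65,644 → take DB $105,853. Book value $176,424.
Year 2: DB = ⌊$176,424 × 150%/4⌋ = $66,159; SL = ⌊$156,724/3⌋ = $52,241 → take DB $66,159. Book value $110,265.
Year 3: DB = ⌊$110,265 × 150%/4⌋ = $41,349; SL = ⌊$90,565/2⌋ = $45,282 → take SL $45,282. Book value $64,983.
Year 4 (final): $64,983 − $19,700 = $45,283. Book value $19,700.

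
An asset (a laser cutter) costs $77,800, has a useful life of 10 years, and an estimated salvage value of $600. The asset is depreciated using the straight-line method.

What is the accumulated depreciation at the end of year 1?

Depreciable base = $77,800 − $600 = $77,200.
Annual expense = $77,200 / 10 = $7,720.
End of year 1: book value $70,080.
Accumulated through year 1 = $77,800 − $70,080 = $7,720.

$7,720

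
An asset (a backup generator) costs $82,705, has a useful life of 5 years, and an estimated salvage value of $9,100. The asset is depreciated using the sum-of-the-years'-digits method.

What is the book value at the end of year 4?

$14,007

Depreciable base = $82,705 − $9,100 = $73,605.
Sum of the years' digits = 5+4+3+2+1 = 15.
Year 1: $73,605 × 5/15 = $24,535. Book value $58,170.
Year 2: $73,605 × 4/15 = $19,628. Book value $38,542.
Year 3: $73,605 × 3/15 = $14,721. Book value $23,821.
Year 4: $73,605 × 2/15 = $9,814. Book value $14,007.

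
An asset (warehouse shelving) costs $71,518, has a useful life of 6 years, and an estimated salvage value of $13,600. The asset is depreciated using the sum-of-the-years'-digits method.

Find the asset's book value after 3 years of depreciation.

Depreciable base = $71,518 − $13,600 = $57,918.
Sum of the years' digits = 6+5+4+3+2+1 = 21.
Year 1: $57,918 × 6/21 = $16,548. Book value $54,970.
Year 2: $57,918 × 5/21 = $13,790. Book value $41,180.
Year 3: $57,918 × 4/21 = $11,032. Book value $30,148.

$30,148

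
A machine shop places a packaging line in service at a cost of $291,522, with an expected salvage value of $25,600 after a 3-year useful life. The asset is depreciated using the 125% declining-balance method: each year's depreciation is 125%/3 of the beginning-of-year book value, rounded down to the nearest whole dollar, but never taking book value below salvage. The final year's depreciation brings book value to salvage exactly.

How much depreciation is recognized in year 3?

$73,599

Depreciable base = $291,522 − $25,600 = $265,922.
Year 1: ⌊$291,522 × 125%/3⌋ = $121,467. Book value $170,055.
Year 2: ⌊$170,055 × 125%/3⌋ = $70,856. Book value $99,199.
Year 3 (final): $99,199 − $25,600 = $73,599. Book value $25,600.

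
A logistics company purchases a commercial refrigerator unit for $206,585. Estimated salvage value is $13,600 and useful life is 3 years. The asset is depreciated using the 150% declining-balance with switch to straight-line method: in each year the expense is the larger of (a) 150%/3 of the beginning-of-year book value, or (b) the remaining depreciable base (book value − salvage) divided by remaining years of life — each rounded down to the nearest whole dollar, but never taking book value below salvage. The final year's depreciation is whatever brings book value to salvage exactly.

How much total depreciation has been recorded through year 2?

Depreciable base = $206,585 − $13,600 = $192,985.
Year 1: DB = ⌊$206,585 × 150%/3⌋ = $103,292; SL = ⌊$192,985/3⌋ = $64,328 → take DB $103,292. Book value $103,293.
Year 2: DB = ⌊$103,293 × 150%/3⌋ = $51,646; SL = ⌊$89,693/2⌋ = $44,846 → take DB $51,646. Book value $51,647.
Accumulated through year 2 = $206,585 − $51,647 = $154,938.

$154,938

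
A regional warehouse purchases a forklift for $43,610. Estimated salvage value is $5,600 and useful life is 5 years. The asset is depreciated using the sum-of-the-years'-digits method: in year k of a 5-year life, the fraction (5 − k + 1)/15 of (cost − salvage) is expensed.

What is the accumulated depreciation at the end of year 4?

Depreciable base = $43,610 − $5,600 = $38,010.
Sum of the years' digits = 5+4+3+2+1 = 15.
Year 1: $38,010 × 5/15 = $12,670. Book value $30,940.
Year 2: $38,010 × 4/15 = $10,136. Book value $20,804.
Year 3: $38,010 × 3/15 = $7,602. Book value $13,202.
Year 4: $38,010 × 2/15 = $5,068. Book value $8,134.
Accumulated through year 4 = $43,610 − $8,134 = $35,476.

$35,476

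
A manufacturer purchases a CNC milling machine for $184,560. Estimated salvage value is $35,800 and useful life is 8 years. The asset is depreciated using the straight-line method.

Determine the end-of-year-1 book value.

Depreciable base = $184,560 − $35,800 = $148,760.
Annual expense = $148,760 / 8 = $18,595.
End of year 1: book value $165,965.

$165,965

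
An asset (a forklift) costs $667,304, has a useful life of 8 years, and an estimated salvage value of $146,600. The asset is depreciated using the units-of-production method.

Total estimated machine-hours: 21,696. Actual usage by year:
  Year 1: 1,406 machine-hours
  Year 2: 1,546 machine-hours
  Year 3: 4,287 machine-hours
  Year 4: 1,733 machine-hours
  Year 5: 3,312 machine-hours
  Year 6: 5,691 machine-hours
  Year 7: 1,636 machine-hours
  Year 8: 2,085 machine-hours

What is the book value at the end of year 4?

$451,976

Depreciable base = $667,304 − $146,600 = $520,704.
Rate = $520,704 / 21,696 machine-hours = $24 per machine-hour.
Year 1: 1,406 × $24 = $33,744. Book value $633,560.
Year 2: 1,546 × $24 = $37,104. Book value $596,456.
Year 3: 4,287 × $24 = $102,888. Book value $493,568.
Year 4: 1,733 × $24 = $41,592. Book value $451,976.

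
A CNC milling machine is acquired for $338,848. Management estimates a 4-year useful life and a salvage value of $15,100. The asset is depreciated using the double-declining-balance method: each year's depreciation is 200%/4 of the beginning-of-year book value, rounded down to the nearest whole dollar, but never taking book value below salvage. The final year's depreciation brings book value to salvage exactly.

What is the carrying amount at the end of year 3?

$42,356

Depreciable base = $338,848 − $15,100 = $323,748.
Year 1: ⌊$338,848 × 200%/4⌋ = $169,424. Book value $169,424.
Year 2: ⌊$169,424 × 200%/4⌋ = $84,712. Book value $84,712.
Year 3: ⌊$84,712 × 200%/4⌋ = $42,356. Book value $42,356.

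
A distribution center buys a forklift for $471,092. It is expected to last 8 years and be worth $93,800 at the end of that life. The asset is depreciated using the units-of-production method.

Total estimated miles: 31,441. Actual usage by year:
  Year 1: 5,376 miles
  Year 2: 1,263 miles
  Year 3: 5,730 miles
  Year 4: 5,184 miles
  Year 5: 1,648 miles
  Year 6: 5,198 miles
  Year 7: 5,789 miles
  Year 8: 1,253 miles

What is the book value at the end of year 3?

Depreciable base = $471,092 − $93,800 = $377,292.
Rate = $377,292 / 31,441 miles = $12 per mile.
Year 1: 5,376 × $12 = $64,512. Book value $406,580.
Year 2: 1,263 × $12 = $15,156. Book value $391,424.
Year 3: 5,730 × $12 = $68,760. Book value $322,664.

$322,664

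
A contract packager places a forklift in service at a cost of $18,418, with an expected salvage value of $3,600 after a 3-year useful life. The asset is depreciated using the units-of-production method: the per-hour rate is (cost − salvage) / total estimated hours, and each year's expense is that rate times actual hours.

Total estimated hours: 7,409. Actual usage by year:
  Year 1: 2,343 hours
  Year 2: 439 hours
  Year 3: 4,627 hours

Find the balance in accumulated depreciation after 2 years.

Depreciable base = $18,418 − $3,600 = $14,818.
Rate = $14,818 / 7,409 hours = $2 per hour.
Year 1: 2,343 × $2 = $4,686. Book value $13,732.
Year 2: 439 × $2 = $878. Book value $12,854.
Accumulated through year 2 = $18,418 − $12,854 = $5,564.

$5,564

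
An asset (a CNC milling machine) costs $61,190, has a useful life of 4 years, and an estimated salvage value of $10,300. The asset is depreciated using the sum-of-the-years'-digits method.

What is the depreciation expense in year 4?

$5,089

Depreciable base = $61,190 − $10,300 = $50,890.
Sum of the years' digits = 4+3+2+1 = 10.
Year 1: $50,890 × 4/10 = $20,356. Book value $40,834.
Year 2: $50,890 × 3/10 = $15,267. Book value $25,567.
Year 3: $50,890 × 2/10 = $10,178. Book value $15,389.
Year 4: $50,890 × 1/10 = $5,089. Book value $10,300.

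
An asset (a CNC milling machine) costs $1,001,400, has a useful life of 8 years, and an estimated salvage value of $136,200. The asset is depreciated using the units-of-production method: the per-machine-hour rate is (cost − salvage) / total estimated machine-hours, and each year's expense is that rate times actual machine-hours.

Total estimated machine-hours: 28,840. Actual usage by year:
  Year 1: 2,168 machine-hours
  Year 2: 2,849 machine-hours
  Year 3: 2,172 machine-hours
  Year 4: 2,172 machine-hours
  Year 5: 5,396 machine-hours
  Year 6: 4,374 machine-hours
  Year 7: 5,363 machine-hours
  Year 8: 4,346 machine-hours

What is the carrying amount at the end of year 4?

$720,570

Depreciable base = $1,001,400 − $136,200 = $865,200.
Rate = $865,200 / 28,840 machine-hours = $30 per machine-hour.
Year 1: 2,168 × $30 = $65,040. Book value $936,360.
Year 2: 2,849 × $30 = $85,470. Book value $850,890.
Year 3: 2,172 × $30 = $65,160. Book value $785,730.
Year 4: 2,172 × $30 = $65,160. Book value $720,570.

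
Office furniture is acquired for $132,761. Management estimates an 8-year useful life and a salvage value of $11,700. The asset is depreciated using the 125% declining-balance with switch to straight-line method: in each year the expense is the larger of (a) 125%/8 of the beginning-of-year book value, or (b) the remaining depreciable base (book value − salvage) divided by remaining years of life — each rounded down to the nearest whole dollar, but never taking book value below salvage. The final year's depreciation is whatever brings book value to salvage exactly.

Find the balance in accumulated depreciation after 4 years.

Depreciable base = $132,761 − $11,700 = $121,061.
Year 1: DB = ⌊$132,761 × 125%/8⌋ = $20,743; SL = ⌊$121,061/8⌋ = $15,132 → take DB $20,743. Book value $112,018.
Year 2: DB = ⌊$112,018 × 125%/8⌋ = $17,502; SL = ⌊$100,318/7⌋ = $14,331 → take DB $17,502. Book value $94,516.
Year 3: DB = ⌊$94,516 × 125%/8⌋ = $14,768; SL = ⌊$82,816/6⌋ = $13,802 → take DB $14,768. Book value $79,748.
Year 4: DB = ⌊$79,748 × 125%/8⌋ = $12,460; SL = ⌊$68,048/5⌋ = $13,609 → take SL $13,609. Book value $66,139.
Accumulated through year 4 = $132,761 − $66,139 = $66,622.

$66,622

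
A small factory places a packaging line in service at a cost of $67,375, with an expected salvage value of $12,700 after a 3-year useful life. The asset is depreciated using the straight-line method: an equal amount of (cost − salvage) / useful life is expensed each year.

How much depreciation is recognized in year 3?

$18,225

Depreciable base = $67,375 − $12,700 = $54,675.
Annual expense = $54,675 / 3 = $18,225.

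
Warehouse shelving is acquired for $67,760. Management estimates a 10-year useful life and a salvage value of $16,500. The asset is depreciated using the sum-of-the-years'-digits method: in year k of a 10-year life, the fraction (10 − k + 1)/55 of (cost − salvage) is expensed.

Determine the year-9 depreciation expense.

Depreciable base = $67,760 − $16,500 = $51,260.
Sum of the years' digits = 10+9+8+7+6+5+4+3+2+1 = 55.
Year 1: $51,260 × 10/55 = $9,320. Book value $58,440.
Year 2: $51,260 × 9/55 = $8,388. Book value $50,052.
Year 3: $51,260 × 8/55 = $7,456. Book value $42,596.
Year 4: $51,260 × 7/55 = $6,524. Book value $36,072.
Year 5: $51,260 × 6/55 = $5,592. Book value $30,480.
Year 6: $51,260 × 5/55 = $4,660. Book value $25,820.
Year 7: $51,260 × 4/55 = $3,728. Book value $22,092.
Year 8: $51,260 × 3/55 = $2,796. Book value $19,296.
Year 9: $51,260 × 2/55 = $1,864. Book value $17,432.

$1,864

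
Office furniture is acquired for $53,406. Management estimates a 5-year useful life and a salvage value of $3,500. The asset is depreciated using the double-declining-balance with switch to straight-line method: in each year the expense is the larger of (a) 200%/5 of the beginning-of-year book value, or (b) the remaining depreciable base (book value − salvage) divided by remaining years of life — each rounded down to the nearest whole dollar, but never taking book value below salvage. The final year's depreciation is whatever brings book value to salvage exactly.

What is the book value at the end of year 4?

$6,923

Depreciable base = $53,406 − $3,500 = $49,906.
Year 1: DB = ⌊$53,406 × 200%/5⌋ = $21,362; SL = ⌊$49,906/5⌋ = $9,981 → take DB $21,362. Book value $32,044.
Year 2: DB = ⌊$32,044 × 200%/5⌋ = $12,817; SL = ⌊$28,544/4⌋ = $7,136 → take DB $12,817. Book value $19,227.
Year 3: DB = ⌊$19,227 × 200%/5⌋ = $7,690; SL = ⌊$15,727/3⌋ = $5,242 → take DB $7,690. Book value $11,537.
Year 4: DB = ⌊$11,537 × 200%/5⌋ = $4,614; SL = ⌊$8,037/2⌋ = $4,018 → take DB $4,614. Book value $6,923.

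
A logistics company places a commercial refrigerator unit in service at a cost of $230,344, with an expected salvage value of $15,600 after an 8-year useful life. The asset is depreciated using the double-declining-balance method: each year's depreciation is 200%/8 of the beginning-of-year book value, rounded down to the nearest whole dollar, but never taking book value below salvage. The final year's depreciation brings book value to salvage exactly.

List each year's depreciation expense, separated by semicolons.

$57,586; $43,189; $32,392; $24,294; $18,220; $13,665; $10,249; $15,149

Depreciable base = $230,344 − $15,600 = $214,744.
Year 1: ⌊$230,344 × 200%/8⌋ = $57,586. Book value $172,758.
Year 2: ⌊$172,758 × 200%/8⌋ = $43,189. Book value $129,569.
Year 3: ⌊$129,569 × 200%/8⌋ = $32,392. Book value $97,177.
Year 4: ⌊$97,177 × 200%/8⌋ = $24,294. Book value $72,883.
Year 5: ⌊$72,883 × 200%/8⌋ = $18,220. Book value $54,663.
Year 6: ⌊$54,663 × 200%/8⌋ = $13,665. Book value $40,998.
Year 7: ⌊$40,998 × 200%/8⌋ = $10,249. Book value $30,749.
Year 8 (final): $30,749 − $15,600 = $15,149. Book value $15,600.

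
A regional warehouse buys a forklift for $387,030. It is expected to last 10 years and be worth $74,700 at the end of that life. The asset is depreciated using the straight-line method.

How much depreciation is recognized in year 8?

Depreciable base = $387,030 − $74,700 = $312,330.
Annual expense = $312,330 / 10 = $31,233.

$31,233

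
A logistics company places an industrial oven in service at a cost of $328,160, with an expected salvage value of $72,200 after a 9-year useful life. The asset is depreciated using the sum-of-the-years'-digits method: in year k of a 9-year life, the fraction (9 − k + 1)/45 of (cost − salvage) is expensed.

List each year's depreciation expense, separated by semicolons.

$51,192; $45,504; $39,816; $34,128; $28,440; $22,752; $17,064; $11,376; $5,688

Depreciable base = $328,160 − $72,200 = $255,960.
Sum of the years' digits = 9+8+7+6+5+4+3+2+1 = 45.
Year 1: $255,960 × 9/45 = $51,192. Book value $276,968.
Year 2: $255,960 × 8/45 = $45,504. Book value $231,464.
Year 3: $255,960 × 7/45 = $39,816. Book value $191,648.
Year 4: $255,960 × 6/45 = $34,128. Book value $157,520.
Year 5: $255,960 × 5/45 = $28,440. Book value $129,080.
Year 6: $255,960 × 4/45 = $22,752. Book value $106,328.
Year 7: $255,960 × 3/45 = $17,064. Book value $89,264.
Year 8: $255,960 × 2/45 = $11,376. Book value $77,888.
Year 9: $255,960 × 1/45 = $5,688. Book value $72,200.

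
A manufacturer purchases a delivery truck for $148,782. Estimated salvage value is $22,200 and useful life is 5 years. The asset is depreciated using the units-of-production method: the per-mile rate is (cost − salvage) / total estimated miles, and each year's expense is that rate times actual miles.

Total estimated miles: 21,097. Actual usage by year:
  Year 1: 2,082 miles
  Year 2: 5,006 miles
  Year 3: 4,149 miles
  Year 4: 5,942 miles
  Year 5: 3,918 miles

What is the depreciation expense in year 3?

$24,894

Depreciable base = $148,782 − $22,200 = $126,582.
Rate = $126,582 / 21,097 miles = $6 per mile.
Year 1: 2,082 × $6 = $12,492. Book value $136,290.
Year 2: 5,006 × $6 = $30,036. Book value $106,254.
Year 3: 4,149 × $6 = $24,894. Book value $81,360.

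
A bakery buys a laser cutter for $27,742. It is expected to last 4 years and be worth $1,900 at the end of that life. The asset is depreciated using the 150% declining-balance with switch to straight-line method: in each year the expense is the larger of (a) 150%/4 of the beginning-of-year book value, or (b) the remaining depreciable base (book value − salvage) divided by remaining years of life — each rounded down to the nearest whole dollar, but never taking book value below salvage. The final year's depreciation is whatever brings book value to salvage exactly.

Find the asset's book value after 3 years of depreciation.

$6,369

Depreciable base = $27,742 − $1,900 = $25,842.
Year 1: DB = ⌊$27,742 × 150%/4⌋ = $10,403; SL = ⌊$25,842/4⌋ = $6,460 → take DB $10,403. Book value $17,339.
Year 2: DB = ⌊$17,339 × 150%/4⌋ = $6,502; SL = ⌊$15,439/3⌋ = $5,146 → take DB $6,502. Book value $10,837.
Year 3: DB = ⌊$10,837 × 150%/4⌋ = $4,063; SL = ⌊$8,937/2⌋ = $4,468 → take SL $4,468. Book value $6,369.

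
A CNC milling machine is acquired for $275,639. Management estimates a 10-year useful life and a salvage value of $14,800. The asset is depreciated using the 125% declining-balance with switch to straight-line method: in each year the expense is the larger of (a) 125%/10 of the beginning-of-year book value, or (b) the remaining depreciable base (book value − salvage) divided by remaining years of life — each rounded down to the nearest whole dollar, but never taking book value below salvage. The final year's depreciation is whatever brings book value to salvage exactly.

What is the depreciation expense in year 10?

$24,266

Depreciable base = $275,639 − $14,800 = $260,839.
Year 1: DB = ⌊$275,639 × 125%/10⌋ = $34,454; SL = ⌊$260,839/10⌋ = $26,083 → take DB $34,454. Book value $241,185.
Year 2: DB = ⌊$241,185 × 125%/10⌋ = $30,148; SL = ⌊$226,385/9⌋ = $25,153 → take DB $30,148. Book value $211,037.
Year 3: DB = ⌊$211,037 × 125%/10⌋ = $26,379; SL = ⌊$196,237/8⌋ = $24,529 → take DB $26,379. Book value $184,658.
Year 4: DB = ⌊$184,658 × 125%/10⌋ = $23,082; SL = ⌊$169,858/7⌋ = $24,265 → take SL $24,265. Book value $160,393.
Year 5: DB = ⌊$160,393 × 125%/10⌋ = $20,049; SL = ⌊$145,593/6⌋ = $24,265 → take SL $24,265. Book value $136,128.
Year 6: DB = ⌊$136,128 × 125%/10⌋ = $17,016; SL = ⌊$121,328/5⌋ = $24,265 → take SL $24,265. Book value $111,863.
Year 7: DB = ⌊$111,863 × 125%/10⌋ = $13,982; SL = ⌊$97,063/4⌋ = $24,265 → take SL $24,265. Book value $87,598.
Year 8: DB = ⌊$87,598 × 125%/10⌋ = $10,949; SL = ⌊$72,798/3⌋ = $24,266 → take SL $24,266. Book value $63,332.
Year 9: DB = ⌊$63,332 × 125%/10⌋ = $7,916; SL = ⌊$48,532/2⌋ = $24,266 → take SL $24,266. Book value $39,066.
Year 10 (final): $39,066 − $14,800 = $24,266. Book value $14,800.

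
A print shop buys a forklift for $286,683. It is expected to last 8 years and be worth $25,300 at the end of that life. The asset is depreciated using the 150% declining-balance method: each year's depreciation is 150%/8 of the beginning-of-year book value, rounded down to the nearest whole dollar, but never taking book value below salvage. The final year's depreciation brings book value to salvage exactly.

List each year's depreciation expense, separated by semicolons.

Depreciable base = $286,683 − $25,300 = $261,383.
Year 1: ⌊$286,683 × 150%/8⌋ = $53,753. Book value $232,930.
Year 2: ⌊$232,930 × 150%/8⌋ = $43,674. Book value $189,256.
Year 3: ⌊$189,256 × 150%/8⌋ = $35,485. Book value $153,771.
Year 4: ⌊$153,771 × 150%/8⌋ = $28,832. Book value $124,939.
Year 5: ⌊$124,939 × 150%/8⌋ = $23,426. Book value $101,513.
Year 6: ⌊$101,513 × 150%/8⌋ = $19,033. Book value $82,480.
Year 7: ⌊$82,480 × 150%/8⌋ = $15,465. Book value $67,015.
Year 8 (final): $67,015 − $25,300 = $41,715. Book value $25,300.

$53,753; $43,674; $35,485; $28,832; $23,426; $19,033; $15,465; $41,715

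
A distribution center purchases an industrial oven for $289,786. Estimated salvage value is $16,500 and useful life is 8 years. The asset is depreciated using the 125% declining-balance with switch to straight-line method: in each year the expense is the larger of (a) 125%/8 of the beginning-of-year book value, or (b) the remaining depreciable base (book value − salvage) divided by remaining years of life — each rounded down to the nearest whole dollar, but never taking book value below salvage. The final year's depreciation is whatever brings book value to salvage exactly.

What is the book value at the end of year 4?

Depreciable base = $289,786 − $16,500 = $273,286.
Year 1: DB = ⌊$289,786 × 125%/8⌋ = $45,279; SL = ⌊$273,286/8⌋ = $34,160 → take DB $45,279. Book value $244,507.
Year 2: DB = ⌊$244,507 × 125%/8⌋ = $38,204; SL = ⌊$228,007/7⌋ = $32,572 → take DB $38,204. Book value $206,303.
Year 3: DB = ⌊$206,303 × 125%/8⌋ = $32,234; SL = ⌊$189,803/6⌋ = $31,633 → take DB $32,234. Book value $174,069.
Year 4: DB = ⌊$174,069 × 125%/8⌋ = $27,198; SL = ⌊$157,569/5⌋ = $31,513 → take SL $31,513. Book value $142,556.

$142,556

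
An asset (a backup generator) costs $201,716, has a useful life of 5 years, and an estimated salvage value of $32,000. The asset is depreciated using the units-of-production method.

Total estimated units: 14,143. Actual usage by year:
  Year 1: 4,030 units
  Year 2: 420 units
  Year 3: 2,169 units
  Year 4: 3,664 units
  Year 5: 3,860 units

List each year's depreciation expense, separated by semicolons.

$48,360; $5,040; $26,028; $43,968; $46,320

Depreciable base = $201,716 − $32,000 = $169,716.
Rate = $169,716 / 14,143 units = $12 per unit.
Year 1: 4,030 × $12 = $48,360. Book value $153,356.
Year 2: 420 × $12 = $5,040. Book value $148,316.
Year 3: 2,169 × $12 = $26,028. Book value $122,288.
Year 4: 3,664 × $12 = $43,968. Book value $78,320.
Year 5: 3,860 × $12 = $46,320. Book value $32,000.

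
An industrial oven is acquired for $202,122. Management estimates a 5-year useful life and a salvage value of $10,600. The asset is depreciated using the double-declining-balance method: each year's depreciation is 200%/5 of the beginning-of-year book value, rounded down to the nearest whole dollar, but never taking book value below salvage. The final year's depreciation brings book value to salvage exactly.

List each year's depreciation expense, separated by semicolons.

$80,848; $48,509; $29,106; $17,463; $15,596

Depreciable base = $202,122 − $10,600 = $191,522.
Year 1: ⌊$202,122 × 200%/5⌋ = $80,848. Book value $121,274.
Year 2: ⌊$121,274 × 200%/5⌋ = $48,509. Book value $72,765.
Year 3: ⌊$72,765 × 200%/5⌋ = $29,106. Book value $43,659.
Year 4: ⌊$43,659 × 200%/5⌋ = $17,463. Book value $26,196.
Year 5 (final): $26,196 − $10,600 = $15,596. Book value $10,600.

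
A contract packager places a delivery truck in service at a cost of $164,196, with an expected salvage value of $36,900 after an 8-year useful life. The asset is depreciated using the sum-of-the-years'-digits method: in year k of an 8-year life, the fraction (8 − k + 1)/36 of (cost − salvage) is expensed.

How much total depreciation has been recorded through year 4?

$91,936

Depreciable base = $164,196 − $36,900 = $127,296.
Sum of the years' digits = 8+7+6+5+4+3+2+1 = 36.
Year 1: $127,296 × 8/36 = $28,288. Book value $135,908.
Year 2: $127,296 × 7/36 = $24,752. Book value $111,156.
Year 3: $127,296 × 6/36 = $21,216. Book value $89,940.
Year 4: $127,296 × 5/36 = $17,680. Book value $72,260.
Accumulated through year 4 = $164,196 − $72,260 = $91,936.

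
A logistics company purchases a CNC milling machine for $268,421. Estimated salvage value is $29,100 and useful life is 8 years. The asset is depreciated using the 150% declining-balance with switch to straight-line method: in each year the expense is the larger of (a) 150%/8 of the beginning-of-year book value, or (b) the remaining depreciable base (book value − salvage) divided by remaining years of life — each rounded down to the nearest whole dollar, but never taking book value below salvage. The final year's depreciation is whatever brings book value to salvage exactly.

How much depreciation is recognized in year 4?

$26,995

Depreciable base = $268,421 − $29,100 = $239,321.
Year 1: DB = ⌊$268,421 × 150%/8⌋ = $50,328; SL = ⌊$239,321/8⌋ = $29,915 → take DB $50,328. Book value $218,093.
Year 2: DB = ⌊$218,093 × 150%/8⌋ = $40,892; SL = ⌊$188,993/7⌋ = $26,999 → take DB $40,892. Book value $177,201.
Year 3: DB = ⌊$177,201 × 150%/8⌋ = $33,225; SL = ⌊$148,101/6⌋ = $24,683 → take DB $33,225. Book value $143,976.
Year 4: DB = ⌊$143,976 × 150%/8⌋ = $26,995; SL = ⌊$114,876/5⌋ = $22,975 → take DB $26,995. Book value $116,981.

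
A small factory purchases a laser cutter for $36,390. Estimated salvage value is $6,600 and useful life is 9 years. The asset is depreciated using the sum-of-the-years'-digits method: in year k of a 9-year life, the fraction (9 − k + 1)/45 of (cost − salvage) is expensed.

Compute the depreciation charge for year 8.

Depreciable base = $36,390 − $6,600 = $29,790.
Sum of the years' digits = 9+8+7+6+5+4+3+2+1 = 45.
Year 1: $29,790 × 9/45 = $5,958. Book value $30,432.
Year 2: $29,790 × 8/45 = $5,296. Book value $25,136.
Year 3: $29,790 × 7/45 = $4,634. Book value $20,502.
Year 4: $29,790 × 6/45 = $3,972. Book value $16,530.
Year 5: $29,790 × 5/45 = $3,310. Book value $13,220.
Year 6: $29,790 × 4/45 = $2,648. Book value $10,572.
Year 7: $29,790 × 3/45 = $1,986. Book value $8,586.
Year 8: $29,790 × 2/45 = $1,324. Book value $7,262.

$1,324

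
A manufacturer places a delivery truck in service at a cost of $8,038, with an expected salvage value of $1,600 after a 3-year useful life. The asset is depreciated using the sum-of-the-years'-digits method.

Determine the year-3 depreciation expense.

$1,073

Depreciable base = $8,038 − $1,600 = $6,438.
Sum of the years' digits = 3+2+1 = 6.
Year 1: $6,438 × 3/6 = $3,219. Book value $4,819.
Year 2: $6,438 × 2/6 = $2,146. Book value $2,673.
Year 3: $6,438 × 1/6 = $1,073. Book value $1,600.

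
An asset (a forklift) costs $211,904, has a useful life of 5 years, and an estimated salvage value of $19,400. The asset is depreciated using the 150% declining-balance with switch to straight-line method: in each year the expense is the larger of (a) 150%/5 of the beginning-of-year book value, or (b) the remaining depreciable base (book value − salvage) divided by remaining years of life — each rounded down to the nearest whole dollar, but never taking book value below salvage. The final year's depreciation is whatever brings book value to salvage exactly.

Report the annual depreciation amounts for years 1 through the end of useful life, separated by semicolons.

Depreciable base = $211,904 − $19,400 = $192,504.
Year 1: DB = ⌊$211,904 × 150%/5⌋ = $63,571; SL = ⌊$192,504/5⌋ = $38,500 → take DB $63,571. Book value $148,333.
Year 2: DB = ⌊$148,333 × 150%/5⌋ = $44,499; SL = ⌊$128,933/4⌋ = $32,233 → take DB $44,499. Book value $103,834.
Year 3: DB = ⌊$103,834 × 150%/5⌋ = $31,150; SL = ⌊$84,434/3⌋ = $28,144 → take DB $31,150. Book value $72,684.
Year 4: DB = ⌊$72,684 × 150%/5⌋ = $21,805; SL = ⌊$53,284/2⌋ = $26,642 → take SL $26,642. Book value $46,042.
Year 5 (final): $46,042 − $19,400 = $26,642. Book value $19,400.

$63,571; $44,499; $31,150; $26,642; $26,642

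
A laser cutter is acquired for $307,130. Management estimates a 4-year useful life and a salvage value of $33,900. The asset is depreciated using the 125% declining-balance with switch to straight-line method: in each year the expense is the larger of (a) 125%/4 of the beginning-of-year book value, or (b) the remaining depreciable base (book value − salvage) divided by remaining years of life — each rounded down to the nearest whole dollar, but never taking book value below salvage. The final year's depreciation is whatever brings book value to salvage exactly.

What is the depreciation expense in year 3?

Depreciable base = $307,130 − $33,900 = $273,230.
Year 1: DB = ⌊$307,130 × 125%/4⌋ = $95,978; SL = ⌊$273,230/4⌋ = $68,307 → take DB $95,978. Book value $211,152.
Year 2: DB = ⌊$211,152 × 125%/4⌋ = $65,985; SL = ⌊$177,252/3⌋ = $59,084 → take DB $65,985. Book value $145,167.
Year 3: DB = ⌊$145,167 × 125%/4⌋ = $45,364; SL = ⌊$111,267/2⌋ = $55,633 → take SL $55,633. Book value $89,534.

$55,633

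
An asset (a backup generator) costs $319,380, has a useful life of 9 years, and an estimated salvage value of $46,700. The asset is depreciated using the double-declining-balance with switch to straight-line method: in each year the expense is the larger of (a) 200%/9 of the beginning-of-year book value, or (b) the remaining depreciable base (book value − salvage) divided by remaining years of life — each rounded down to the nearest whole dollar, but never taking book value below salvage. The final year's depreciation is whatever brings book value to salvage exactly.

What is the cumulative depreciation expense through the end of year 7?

$264,387

Depreciable base = $319,380 − $46,700 = $272,680.
Year 1: DB = ⌊$319,380 × 200%/9⌋ = $70,973; SL = ⌊$272,680/9⌋ = $30,297 → take DB $70,973. Book value $248,407.
Year 2: DB = ⌊$248,407 × 200%/9⌋ = $55,201; SL = ⌊$201,707/8⌋ = $25,213 → take DB $55,201. Book value $193,206.
Year 3: DB = ⌊$193,206 × 200%/9⌋ = $42,934; SL = ⌊$146,506/7⌋ = $20,929 → take DB $42,934. Book value $150,272.
Year 4: DB = ⌊$150,272 × 200%/9⌋ = $33,393; SL = ⌊$103,572/6⌋ = $17,262 → take DB $33,393. Book value $116,879.
Year 5: DB = ⌊$116,879 × 200%/9⌋ = $25,973; SL = ⌊$70,179/5⌋ = $14,035 → take DB $25,973. Book value $90,906.
Year 6: DB = ⌊$90,906 × 200%/9⌋ = $20,201; SL = ⌊$44,206/4⌋ = $11,051 → take DB $20,201. Book value $70,705.
Year 7: DB = ⌊$70,705 × 200%/9⌋ = $15,712; SL = ⌊$24,005/3⌋ = $8,001 → take DB $15,712. Book value $54,993.
Accumulated through year 7 = $319,380 − $54,993 = $264,387.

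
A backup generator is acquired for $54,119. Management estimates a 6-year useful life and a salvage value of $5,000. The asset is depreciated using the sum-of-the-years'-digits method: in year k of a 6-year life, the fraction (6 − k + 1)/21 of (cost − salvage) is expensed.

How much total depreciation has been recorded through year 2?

Depreciable base = $54,119 − $5,000 = $49,119.
Sum of the years' digits = 6+5+4+3+2+1 = 21.
Year 1: $49,119 × 6/21 = $14,034. Book value $40,085.
Year 2: $49,119 × 5/21 = $11,695. Book value $28,390.
Accumulated through year 2 = $54,119 − $28,390 = $25,729.

$25,729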